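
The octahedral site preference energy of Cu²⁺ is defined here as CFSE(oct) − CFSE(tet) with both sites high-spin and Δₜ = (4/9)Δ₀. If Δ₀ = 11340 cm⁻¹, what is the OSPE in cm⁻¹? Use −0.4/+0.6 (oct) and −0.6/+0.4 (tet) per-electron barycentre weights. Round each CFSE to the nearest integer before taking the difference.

Cu²⁺: group 11, so d-count = 11 − 2 = 9.
In an octahedral site d⁹ (HS) is t₂g⁶ eg³, giving CFSE(oct) = -0.6Δ₀ = -6804 cm⁻¹.
In a tetrahedral site the filling is e⁴ t₂⁵: CFSE(tet) = -0.4Δₜ = -0.4 × (4/9)(11340) = -2016 cm⁻¹.
Subtracting, OSPE = -6804 − (-2016) = -4788 cm⁻¹.

-4788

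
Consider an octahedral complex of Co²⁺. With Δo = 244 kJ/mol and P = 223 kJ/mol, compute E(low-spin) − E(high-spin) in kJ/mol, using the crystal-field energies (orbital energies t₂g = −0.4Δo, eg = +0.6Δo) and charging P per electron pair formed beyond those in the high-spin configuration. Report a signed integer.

-21

Co is in group 9, so Co²⁺ is d⁷ (9 − 2 = 7).
High-spin d⁷ fills as t₂g⁵ eg² with CFSE 5(−0.4) + 2(+0.6) = -0.8Δo = -195 kJ/mol.
Low-spin: t₂g⁶ eg¹, orbital CFSE = -1.8Δo = -439 kJ/mol; plus 1 excess pair × P = +223 kJ/mol; total -216 kJ/mol.
E(LS) − E(HS) = -216 − (-195) = -21 kJ/mol.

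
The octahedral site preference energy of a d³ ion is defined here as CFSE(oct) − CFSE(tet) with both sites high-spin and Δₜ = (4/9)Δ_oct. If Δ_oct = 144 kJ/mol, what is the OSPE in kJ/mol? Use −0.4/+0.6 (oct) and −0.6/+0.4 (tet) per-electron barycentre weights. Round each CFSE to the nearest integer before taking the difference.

-122

Octahedral (high-spin): t₂g³ eg⁰, CFSE = 3(−0.4) + 0(+0.6) = -1.2Δ_oct = -1.2 × 144 = -173 kJ/mol.
Tetrahedral e² t₂¹ gives -0.8Δₜ = -0.8 × (4/9) × 144 = -51 kJ/mol.
OSPE = -173 − (-51) = -122 kJ/mol.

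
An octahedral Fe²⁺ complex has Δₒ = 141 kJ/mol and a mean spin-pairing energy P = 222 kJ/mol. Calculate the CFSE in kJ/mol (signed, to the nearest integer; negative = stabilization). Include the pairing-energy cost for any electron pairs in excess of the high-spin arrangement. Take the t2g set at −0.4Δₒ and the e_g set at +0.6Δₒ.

Fe sits in group 8; removing 2 electrons leaves Fe²⁺ with 8 − 2 = 6 d electrons.
Δₒ < P, so pairing is avoided: the ground state is high-spin.
That gives t2g^4 e_g^2.
Orbital CFSE = -0.4Δₒ = -0.4 × 141 = -56 kJ/mol.
High-spin has no excess pairs, so no pairing correction applies.

-56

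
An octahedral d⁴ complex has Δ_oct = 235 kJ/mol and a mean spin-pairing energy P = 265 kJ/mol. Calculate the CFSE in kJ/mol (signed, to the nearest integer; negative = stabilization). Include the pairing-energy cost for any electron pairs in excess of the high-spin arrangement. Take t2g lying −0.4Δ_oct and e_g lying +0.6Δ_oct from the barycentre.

Here Δ_oct < P (235 < 265), so the high-spin state is favoured.
Filling d⁴ accordingly: t2g^3 e_g^1.
Orbital CFSE = -0.6Δ_oct = -0.6 × 235 = -141 kJ/mol.
High-spin has no excess pairs, so no pairing correction applies.

-141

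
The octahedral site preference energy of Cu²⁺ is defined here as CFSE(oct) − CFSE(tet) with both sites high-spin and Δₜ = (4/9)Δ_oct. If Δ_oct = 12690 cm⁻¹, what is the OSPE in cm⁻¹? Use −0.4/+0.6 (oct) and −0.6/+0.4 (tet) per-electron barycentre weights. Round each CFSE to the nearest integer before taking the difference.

-5358

Group 11 minus oxidation state +2 gives a d⁹ configuration for Cu²⁺.
Octahedral (high-spin): t₂g⁶ eg³, CFSE = 6(−0.4) + 3(+0.6) = -0.6Δ_oct = -0.6 × 12690 = -7614 cm⁻¹.
Tetrahedral: e⁴ t₂⁵, CFSE = 4(−0.6) + 5(+0.4) = -0.4Δₜ = -0.4 × (4/9) × 12690 = -2256 cm⁻¹.
OSPE = CFSE(oct) − CFSE(tet) = -7614 − (-2256) = -5358 cm⁻¹.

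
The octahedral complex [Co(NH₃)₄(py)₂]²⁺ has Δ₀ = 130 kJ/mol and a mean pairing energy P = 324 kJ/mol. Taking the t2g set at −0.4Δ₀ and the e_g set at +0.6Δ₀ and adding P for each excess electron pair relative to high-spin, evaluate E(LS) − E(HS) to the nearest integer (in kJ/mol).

194

Ligand charges: 4×(+0) from NH₃ and 2×(+0) from py sum to +0; with overall charge +2, Co is +2.
Co is in group 9, so Co²⁺ is d⁷ (9 − 2 = 7).
High-spin d⁷ fills as t2g^5 e_g^2 with CFSE 5(−0.4) + 2(+0.6) = -0.8Δ₀ = -104 kJ/mol.
Low-spin: t2g^6 e_g^1, orbital CFSE = -1.8Δ₀ = -234 kJ/mol; plus 1 excess pair × P = +324 kJ/mol; total 90 kJ/mol.
Thus E(LS) − E(HS) = 194 kJ/mol.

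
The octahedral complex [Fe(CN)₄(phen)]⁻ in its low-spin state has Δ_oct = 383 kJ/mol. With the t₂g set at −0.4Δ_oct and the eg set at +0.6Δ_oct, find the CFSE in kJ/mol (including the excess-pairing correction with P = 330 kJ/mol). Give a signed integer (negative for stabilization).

Ligand charges: 4×(-1) from CN⁻ and 1×(+0) from phen sum to -4; with overall charge -1, Fe is +3.
Fe³⁺: group 8, so d-count = 8 − 3 = 5.
The d⁵ electrons fill as t₂g⁵ eg⁰.
Orbital CFSE = 5(-0.4) + 0(0.6) = -2.0Δ_oct = -2.0 × 383 = -766 kJ/mol.
High-spin d⁵ would be t₂g³ eg² with 0 pairs; low-spin has 2, so 2 excess pairs cost +2P = +660 kJ/mol.
Combining: -766 + 660 = -106 kJ/mol.

-106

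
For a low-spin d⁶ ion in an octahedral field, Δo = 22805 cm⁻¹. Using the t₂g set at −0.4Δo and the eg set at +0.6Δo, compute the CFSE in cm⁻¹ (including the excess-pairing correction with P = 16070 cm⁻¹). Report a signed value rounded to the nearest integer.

-22592

Electron filling gives t₂g⁶ eg⁰.
Orbital CFSE = 6(-0.4) + 0(0.6) = -2.4Δo = -2.4 × 22805 = -54732 cm⁻¹.
Pairing penalty: 3 pairs vs 1 in the high-spin reference → 2 extra × P = 32140 cm⁻¹.
Net CFSE = -54732 + 32140 = -22592 cm⁻¹.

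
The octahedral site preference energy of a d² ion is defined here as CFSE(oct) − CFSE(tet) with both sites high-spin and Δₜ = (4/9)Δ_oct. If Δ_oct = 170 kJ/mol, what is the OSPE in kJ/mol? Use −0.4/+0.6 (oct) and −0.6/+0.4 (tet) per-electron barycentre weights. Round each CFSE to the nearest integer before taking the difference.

Octahedral high-spin t2g^2 e_g^0: CFSE = -0.8 × 170 = -136 kJ/mol.
Tetrahedral: e^2 t2^0, CFSE = 2(−0.6) + 0(+0.4) = -1.2Δₜ = -1.2 × (4/9) × 170 = -91 kJ/mol.
Subtracting, OSPE = -136 − (-91) = -45 kJ/mol.

-45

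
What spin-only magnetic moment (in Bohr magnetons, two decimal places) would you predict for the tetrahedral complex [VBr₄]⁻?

2.83 Bohr magnetons

Each Br⁻ contributes -1; 4 × (-1) = -4. With overall charge -1, V is in the +3 oxidation state.
Group 5 minus oxidation state +3 gives a d² configuration for V³⁺.
Tetrahedral fields are weak (Δₜ ≈ 4/9 Δₒ), so electrons fill high-spin.
Configuration: e² t₂⁰ → 2 unpaired electrons.
μ(spin-only) = √[2(2+2)] = √8 ≈ 2.83 Bohr magnetons.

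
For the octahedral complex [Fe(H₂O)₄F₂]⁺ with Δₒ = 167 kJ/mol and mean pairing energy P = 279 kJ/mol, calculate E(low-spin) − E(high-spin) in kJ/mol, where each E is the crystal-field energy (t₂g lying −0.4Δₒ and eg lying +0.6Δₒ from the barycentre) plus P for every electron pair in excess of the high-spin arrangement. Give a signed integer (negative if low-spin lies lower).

224

Ligand charges: 4×(+0) from H₂O and 2×(-1) from F⁻ sum to -2; with overall charge +1, Fe is +3.
Fe³⁺: group 8, so d-count = 8 − 3 = 5.
In the high-spin limit (t₂g³ eg²) the orbital term is 0.0Δₒ = 0 kJ/mol, with no excess pairing.
Low-spin t₂g⁵ eg⁰ gives -2.0Δₒ = -334 kJ/mol, but forming 2 extra pairs costs 2P = 558 kJ/mol, so E(LS) = -334 + 558 = 224 kJ/mol.
The difference is 224 − (0) = 224 kJ/mol, so high-spin lies lower.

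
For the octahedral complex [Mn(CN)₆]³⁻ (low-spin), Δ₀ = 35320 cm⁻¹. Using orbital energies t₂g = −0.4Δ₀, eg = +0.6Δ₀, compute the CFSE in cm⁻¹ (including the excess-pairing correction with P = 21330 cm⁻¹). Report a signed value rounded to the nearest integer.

-35182

Each CN⁻ contributes -1; 6 × (-1) = -6. With overall charge -3, Mn is in the +3 oxidation state.
Mn³⁺: group 7, so d-count = 7 − 3 = 4.
Electron filling gives t₂g⁴ eg⁰.
Orbital CFSE = 4(-0.4) + 0(0.6) = -1.6Δ₀ = -1.6 × 35320 = -56512 cm⁻¹.
High-spin d⁴ would be t₂g³ eg¹ with 0 pairs; low-spin has 1, so 1 excess pair costs +1P = +21330 cm⁻¹.
Combining: -56512 + 21330 = -35182 cm⁻¹.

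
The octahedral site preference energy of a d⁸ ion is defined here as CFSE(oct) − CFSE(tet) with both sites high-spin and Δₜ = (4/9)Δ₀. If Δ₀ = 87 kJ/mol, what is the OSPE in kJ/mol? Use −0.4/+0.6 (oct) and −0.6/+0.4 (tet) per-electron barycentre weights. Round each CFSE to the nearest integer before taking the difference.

Octahedral high-spin t₂g⁶ eg²: CFSE = -1.2 × 87 = -104 kJ/mol.
In a tetrahedral site the filling is e⁴ t₂⁴: CFSE(tet) = -0.8Δₜ = -0.8 × (4/9)(87) = -31 kJ/mol.
OSPE = CFSE(oct) − CFSE(tet) = -104 − (-31) = -73 kJ/mol.

-73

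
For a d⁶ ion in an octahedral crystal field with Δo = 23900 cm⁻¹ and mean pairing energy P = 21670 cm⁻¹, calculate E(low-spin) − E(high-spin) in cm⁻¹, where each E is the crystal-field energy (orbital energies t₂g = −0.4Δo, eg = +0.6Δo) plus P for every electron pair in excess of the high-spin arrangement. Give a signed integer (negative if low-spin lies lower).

High-spin: t₂g⁴ eg², CFSE = -0.4Δo = -9560 cm⁻¹.
For low-spin the configuration is t₂g⁶ eg⁰: orbital energy -2.4 × 23900 = -57360 cm⁻¹, and 2 additional pairs relative to high-spin add 43340 cm⁻¹, giving -14020 cm⁻¹.
Thus E(LS) − E(HS) = -4460 cm⁻¹.

-4460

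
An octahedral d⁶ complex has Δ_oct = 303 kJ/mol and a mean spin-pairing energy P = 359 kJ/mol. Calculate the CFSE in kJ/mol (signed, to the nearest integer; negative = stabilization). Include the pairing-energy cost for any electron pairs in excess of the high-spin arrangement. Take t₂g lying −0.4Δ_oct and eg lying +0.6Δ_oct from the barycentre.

-121

Here Δ_oct < P (303 < 359), so the high-spin state is favoured.
Filling d⁶ accordingly: t₂g⁴ eg².
Orbital CFSE = -0.4Δ_oct = -0.4 × 303 = -121 kJ/mol.
High-spin has no excess pairs, so no pairing correction applies.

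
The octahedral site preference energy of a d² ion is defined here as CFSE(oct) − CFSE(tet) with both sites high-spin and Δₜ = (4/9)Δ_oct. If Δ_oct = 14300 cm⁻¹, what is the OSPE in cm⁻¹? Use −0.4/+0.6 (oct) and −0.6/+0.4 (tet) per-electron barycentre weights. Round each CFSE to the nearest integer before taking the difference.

-3813

In an octahedral site d² (HS) is t2g^2 e_g^0, giving CFSE(oct) = -0.8Δ_oct = -11440 cm⁻¹.
Tetrahedral e^2 t2^0 gives -1.2Δₜ = -1.2 × (4/9) × 14300 = -7627 cm⁻¹.
OSPE = CFSE(oct) − CFSE(tet) = -11440 − (-7627) = -3813 cm⁻¹.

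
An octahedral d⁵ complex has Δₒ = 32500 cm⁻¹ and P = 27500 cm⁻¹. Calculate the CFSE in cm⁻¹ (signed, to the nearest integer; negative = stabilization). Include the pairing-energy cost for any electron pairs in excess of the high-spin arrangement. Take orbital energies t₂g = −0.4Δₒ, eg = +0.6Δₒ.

-10000

Here Δₒ > P (32500 > 27500), so the low-spin state is favoured.
Filling d⁵ accordingly: t₂g⁵ eg⁰.
Orbital CFSE = -2.0Δₒ = -2.0 × 32500 = -65000 cm⁻¹.
Excess pairs vs high-spin: 2 − 0 = 2; pairing cost = +55000 cm⁻¹.
Net CFSE = -65000 + 55000 = -10000 cm⁻¹.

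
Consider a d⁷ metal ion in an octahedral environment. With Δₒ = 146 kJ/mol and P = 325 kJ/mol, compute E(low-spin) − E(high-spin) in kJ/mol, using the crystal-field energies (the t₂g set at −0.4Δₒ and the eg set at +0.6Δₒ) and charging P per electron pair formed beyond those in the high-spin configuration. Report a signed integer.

179

High-spin: t₂g⁵ eg², CFSE = -0.8Δₒ = -117 kJ/mol.
For low-spin the configuration is t₂g⁶ eg¹: orbital energy -1.8 × 146 = -263 kJ/mol, and 1 additional pair relative to high-spin adds 325 kJ/mol, giving 62 kJ/mol.
E(LS) − E(HS) = 62 − (-117) = 179 kJ/mol.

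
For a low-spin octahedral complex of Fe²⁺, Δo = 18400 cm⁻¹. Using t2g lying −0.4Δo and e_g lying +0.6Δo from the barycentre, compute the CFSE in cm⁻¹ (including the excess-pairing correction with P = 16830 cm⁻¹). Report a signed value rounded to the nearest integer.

-10500

Fe is in group 8, so Fe²⁺ is d⁶ (8 − 2 = 6).
Electron filling gives t2g^6 e_g^0.
CFSE(orbital) = 6×(-0.4Δo) + 0×(0.6Δo) = -2.4Δo; with Δo = 18400 cm⁻¹ that is -44160 cm⁻¹.
High-spin d⁶ would be t2g^4 e_g^2 with 1 pair; low-spin has 3, so 2 excess pairs cost +2P = +33660 cm⁻¹.
Net CFSE = -44160 + 33660 = -10500 cm⁻¹.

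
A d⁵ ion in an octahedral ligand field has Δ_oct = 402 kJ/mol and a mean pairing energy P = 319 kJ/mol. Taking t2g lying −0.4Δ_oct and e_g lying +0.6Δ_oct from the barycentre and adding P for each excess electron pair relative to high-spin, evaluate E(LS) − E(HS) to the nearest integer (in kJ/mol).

In the high-spin limit (t2g^3 e_g^2) the orbital term is 0.0Δ_oct = 0 kJ/mol, with no excess pairing.
Low-spin t2g^5 e_g^0 gives -2.0Δ_oct = -804 kJ/mol, but forming 2 extra pairs costs 2P = 638 kJ/mol, so E(LS) = -804 + 638 = -166 kJ/mol.
The difference is -166 − (0) = -166 kJ/mol, so low-spin lies lower.

-166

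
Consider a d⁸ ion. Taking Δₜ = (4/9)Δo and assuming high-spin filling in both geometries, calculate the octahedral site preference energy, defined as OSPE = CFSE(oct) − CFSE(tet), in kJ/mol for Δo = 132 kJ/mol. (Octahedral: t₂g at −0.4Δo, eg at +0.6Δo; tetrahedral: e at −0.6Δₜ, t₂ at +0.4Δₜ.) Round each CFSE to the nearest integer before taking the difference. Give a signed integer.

Octahedral (high-spin): t₂g⁶ eg², CFSE = 6(−0.4) + 2(+0.6) = -1.2Δo = -1.2 × 132 = -158 kJ/mol.
In a tetrahedral site the filling is e⁴ t₂⁴: CFSE(tet) = -0.8Δₜ = -0.8 × (4/9)(132) = -47 kJ/mol.
Subtracting, OSPE = -158 − (-47) = -111 kJ/mol.

-111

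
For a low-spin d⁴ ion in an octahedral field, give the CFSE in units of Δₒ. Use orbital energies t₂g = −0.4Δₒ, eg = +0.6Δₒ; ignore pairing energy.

-1.6 Δₒ

Configuration: t₂g⁴ eg⁰.
CFSE = 4(-0.4Δₒ) + 0(0.6Δₒ) = -1.6Δₒ + 0.0Δₒ = -1.6Δₒ.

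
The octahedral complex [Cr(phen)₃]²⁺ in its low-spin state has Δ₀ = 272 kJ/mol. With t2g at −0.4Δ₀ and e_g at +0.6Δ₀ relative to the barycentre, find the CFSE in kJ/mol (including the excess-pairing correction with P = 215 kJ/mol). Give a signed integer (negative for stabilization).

-220

phen is neutral, so the +2 overall charge sits on Cr: oxidation state +2.
Cr is in group 6, so Cr²⁺ is d⁴ (6 − 2 = 4).
The d⁴ electrons fill as t2g^4 e_g^0.
The orbital stabilization is -1.6Δ₀ = -1.6 × 272 = -435 kJ/mol.
Relative to high-spin t2g^3 e_g^1 (0 paired), the low-spin configuration has 1 additional pair, contributing +1 × 215 = +215 kJ/mol.
Overall CFSE = -435 + 215 = -220 kJ/mol.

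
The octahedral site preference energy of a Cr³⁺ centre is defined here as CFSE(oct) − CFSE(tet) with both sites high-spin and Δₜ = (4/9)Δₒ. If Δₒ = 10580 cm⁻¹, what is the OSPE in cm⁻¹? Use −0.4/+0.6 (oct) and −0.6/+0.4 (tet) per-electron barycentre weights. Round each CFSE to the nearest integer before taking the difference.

Group 6 minus oxidation state +3 gives a d³ configuration for Cr³⁺.
Octahedral high-spin t₂g³ eg⁰: CFSE = -1.2 × 10580 = -12696 cm⁻¹.
In a tetrahedral site the filling is e² t₂¹: CFSE(tet) = -0.8Δₜ = -0.8 × (4/9)(10580) = -3762 cm⁻¹.
Subtracting, OSPE = -12696 − (-3762) = -8934 cm⁻¹.

-8934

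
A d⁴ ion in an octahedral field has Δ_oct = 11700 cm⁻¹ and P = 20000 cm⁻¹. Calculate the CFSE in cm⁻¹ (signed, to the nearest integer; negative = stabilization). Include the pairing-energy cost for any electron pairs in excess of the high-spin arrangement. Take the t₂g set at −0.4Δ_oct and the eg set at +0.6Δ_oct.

Since Δ_oct = 11700 cm⁻¹ < P = 20000 cm⁻¹, the complex adopts the high-spin configuration.
Configuration: t₂g³ eg¹.
Orbital CFSE = -0.6Δ_oct = -0.6 × 11700 = -7020 cm⁻¹.
High-spin has no excess pairs, so no pairing correction applies.

-7020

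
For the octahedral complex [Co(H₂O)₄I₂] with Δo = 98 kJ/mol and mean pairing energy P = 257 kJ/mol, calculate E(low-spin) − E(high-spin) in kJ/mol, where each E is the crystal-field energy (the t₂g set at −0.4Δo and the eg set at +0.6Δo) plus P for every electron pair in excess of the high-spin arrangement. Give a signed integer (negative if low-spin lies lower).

Ligand charges: 4×(+0) from H₂O and 2×(-1) from I⁻ sum to -2; with overall charge +0, Co is +2.
Co sits in group 9; removing 2 electrons leaves Co²⁺ with 9 − 2 = 7 d electrons.
High-spin d⁷ fills as t₂g⁵ eg² with CFSE 5(−0.4) + 2(+0.6) = -0.8Δo = -78 kJ/mol.
Low-spin: t₂g⁶ eg¹, orbital CFSE = -1.8Δo = -176 kJ/mol; plus 1 excess pair × P = +257 kJ/mol; total 81 kJ/mol.
Thus E(LS) − E(HS) = 159 kJ/mol.

159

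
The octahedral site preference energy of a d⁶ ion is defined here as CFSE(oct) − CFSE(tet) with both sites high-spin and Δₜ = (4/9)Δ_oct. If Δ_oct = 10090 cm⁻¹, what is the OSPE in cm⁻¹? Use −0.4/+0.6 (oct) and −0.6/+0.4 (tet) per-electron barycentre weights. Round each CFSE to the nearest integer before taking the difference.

-1345

Octahedral (high-spin): t₂g⁴ eg², CFSE = 4(−0.4) + 2(+0.6) = -0.4Δ_oct = -0.4 × 10090 = -4036 cm⁻¹.
Tetrahedral: e³ t₂³, CFSE = 3(−0.6) + 3(+0.4) = -0.6Δₜ = -0.6 × (4/9) × 10090 = -2691 cm⁻¹.
OSPE = CFSE(oct) − CFSE(tet) = -4036 − (-2691) = -1345 cm⁻¹.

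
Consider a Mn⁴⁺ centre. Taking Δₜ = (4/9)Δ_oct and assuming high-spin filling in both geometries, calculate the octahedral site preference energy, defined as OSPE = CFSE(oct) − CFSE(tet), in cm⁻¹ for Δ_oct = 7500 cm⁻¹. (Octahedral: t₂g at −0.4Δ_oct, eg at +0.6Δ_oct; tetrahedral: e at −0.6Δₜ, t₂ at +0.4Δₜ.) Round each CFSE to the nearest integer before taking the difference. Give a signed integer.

Mn sits in group 7; removing 4 electrons leaves Mn⁴⁺ with 7 − 4 = 3 d electrons.
In an octahedral site d³ (HS) is t2g^3 e_g^0, giving CFSE(oct) = -1.2Δ_oct = -9000 cm⁻¹.
Tetrahedral: e^2 t2^1, CFSE = 2(−0.6) + 1(+0.4) = -0.8Δₜ = -0.8 × (4/9) × 7500 = -2667 cm⁻¹.
Subtracting, OSPE = -9000 − (-2667) = -6333 cm⁻¹.

-6333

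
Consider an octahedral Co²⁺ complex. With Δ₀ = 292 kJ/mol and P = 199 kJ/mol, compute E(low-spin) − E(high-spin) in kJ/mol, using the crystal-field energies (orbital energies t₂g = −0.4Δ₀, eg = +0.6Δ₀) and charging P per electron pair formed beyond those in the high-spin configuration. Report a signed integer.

-93

Co²⁺: group 9, so d-count = 9 − 2 = 7.
In the high-spin limit (t₂g⁵ eg²) the orbital term is -0.8Δ₀ = -234 kJ/mol, with no excess pairing.
For low-spin the configuration is t₂g⁶ eg¹: orbital energy -1.8 × 292 = -526 kJ/mol, and 1 additional pair relative to high-spin adds 199 kJ/mol, giving -327 kJ/mol.
Thus E(LS) − E(HS) = -93 kJ/mol.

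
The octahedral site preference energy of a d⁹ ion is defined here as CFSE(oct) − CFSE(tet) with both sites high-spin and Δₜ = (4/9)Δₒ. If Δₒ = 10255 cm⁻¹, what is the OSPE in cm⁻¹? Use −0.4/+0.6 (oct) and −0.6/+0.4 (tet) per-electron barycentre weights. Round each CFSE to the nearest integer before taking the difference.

-4330

In an octahedral site d⁹ (HS) is t2g^6 e_g^3, giving CFSE(oct) = -0.6Δₒ = -6153 cm⁻¹.
Tetrahedral: e^4 t2^5, CFSE = 4(−0.6) + 5(+0.4) = -0.4Δₜ = -0.4 × (4/9) × 10255 = -1823 cm⁻¹.
Subtracting, OSPE = -6153 − (-1823) = -4330 cm⁻¹.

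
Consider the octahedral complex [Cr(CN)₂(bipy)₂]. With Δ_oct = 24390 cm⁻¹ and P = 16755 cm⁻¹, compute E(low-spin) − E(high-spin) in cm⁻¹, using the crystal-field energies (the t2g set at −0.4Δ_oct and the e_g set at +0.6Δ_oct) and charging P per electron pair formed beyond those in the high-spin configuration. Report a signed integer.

-7635

Ligand charges: 2×(-1) from CN⁻ and 2×(+0) from bipy sum to -2; with overall charge +0, Cr is +2.
Cr²⁺: group 6, so d-count = 6 − 2 = 4.
High-spin: t2g^3 e_g^1, CFSE = -0.6Δ_oct = -14634 cm⁻¹.
For low-spin the configuration is t2g^4 e_g^0: orbital energy -1.6 × 24390 = -39024 cm⁻¹, and 1 additional pair relative to high-spin adds 16755 cm⁻¹, giving -22269 cm⁻¹.
E(LS) − E(HS) = -22269 − (-14634) = -7635 cm⁻¹.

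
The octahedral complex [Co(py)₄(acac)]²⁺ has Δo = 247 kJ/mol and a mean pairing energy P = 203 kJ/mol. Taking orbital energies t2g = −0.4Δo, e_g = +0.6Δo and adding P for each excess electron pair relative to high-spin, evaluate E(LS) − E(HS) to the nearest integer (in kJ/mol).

Ligand charges: 4×(+0) from py and 1×(-1) from acac⁻ sum to -1; with overall charge +2, Co is +3.
Co³⁺: group 9, so d-count = 9 − 3 = 6.
In the high-spin limit (t2g^4 e_g^2) the orbital term is -0.4Δo = -99 kJ/mol, with no excess pairing.
Low-spin: t2g^6 e_g^0, orbital CFSE = -2.4Δo = -593 kJ/mol; plus 2 excess pairs × P = +406 kJ/mol; total -187 kJ/mol.
Thus E(LS) − E(HS) = -88 kJ/mol.

-88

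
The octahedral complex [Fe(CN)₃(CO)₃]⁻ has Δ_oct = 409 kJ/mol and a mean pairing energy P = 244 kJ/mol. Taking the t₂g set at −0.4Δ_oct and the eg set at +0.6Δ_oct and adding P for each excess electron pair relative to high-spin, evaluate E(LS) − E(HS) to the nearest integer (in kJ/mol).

-330

Ligand charges: 3×(-1) from CN⁻ and 3×(+0) from CO sum to -3; with overall charge -1, Fe is +2.
Fe sits in group 8; removing 2 electrons leaves Fe²⁺ with 8 − 2 = 6 d electrons.
High-spin d⁶ fills as t₂g⁴ eg² with CFSE 4(−0.4) + 2(+0.6) = -0.4Δ_oct = -164 kJ/mol.
Low-spin t₂g⁶ eg⁰ gives -2.4Δ_oct = -982 kJ/mol, but forming 2 extra pairs costs 2P = 488 kJ/mol, so E(LS) = -982 + 488 = -494 kJ/mol.
Thus E(LS) − E(HS) = -330 kJ/mol.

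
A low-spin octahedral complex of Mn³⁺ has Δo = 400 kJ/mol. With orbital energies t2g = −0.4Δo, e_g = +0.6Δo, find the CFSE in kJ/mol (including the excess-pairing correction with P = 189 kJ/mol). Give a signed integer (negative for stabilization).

-451

Group 7 minus oxidation state +3 gives a d⁴ configuration for Mn³⁺.
Electron filling gives t2g^4 e_g^0.
Orbital CFSE = 4(-0.4) + 0(0.6) = -1.6Δo = -1.6 × 400 = -640 kJ/mol.
High-spin d⁴ would be t2g^3 e_g^1 with 0 pairs; low-spin has 1, so 1 excess pair costs +1P = +189 kJ/mol.
Combining: -640 + 189 = -451 kJ/mol.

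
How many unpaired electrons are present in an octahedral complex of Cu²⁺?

Group 11 minus oxidation state +2 gives a d⁹ configuration for Cu²⁺.
Configuration: t₂g⁶ eg³, giving 1 unpaired electron.

1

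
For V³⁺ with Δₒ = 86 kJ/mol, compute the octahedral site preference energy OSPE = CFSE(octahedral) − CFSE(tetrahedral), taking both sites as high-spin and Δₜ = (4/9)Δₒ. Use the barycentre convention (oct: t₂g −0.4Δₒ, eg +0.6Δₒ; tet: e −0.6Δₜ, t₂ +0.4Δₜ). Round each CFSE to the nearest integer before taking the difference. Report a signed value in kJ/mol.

-23

V is in group 5, so V³⁺ is d² (5 − 3 = 2).
In an octahedral site d² (HS) is t2g^2 e_g^0, giving CFSE(oct) = -0.8Δₒ = -69 kJ/mol.
In a tetrahedral site the filling is e^2 t2^0: CFSE(tet) = -1.2Δₜ = -1.2 × (4/9)(86) = -46 kJ/mol.
Subtracting, OSPE = -69 − (-46) = -23 kJ/mol.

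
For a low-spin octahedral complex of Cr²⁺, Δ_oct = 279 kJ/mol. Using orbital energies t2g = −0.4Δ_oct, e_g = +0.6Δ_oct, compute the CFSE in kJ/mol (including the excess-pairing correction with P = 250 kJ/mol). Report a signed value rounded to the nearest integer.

Group 6 minus oxidation state +2 gives a d⁴ configuration for Cr²⁺.
The d⁴ electrons fill as t2g^4 e_g^0.
The orbital stabilization is -1.6Δ_oct = -1.6 × 279 = -446 kJ/mol.
Relative to high-spin t2g^3 e_g^1 (0 paired), the low-spin configuration has 1 additional pair, contributing +1 × 250 = +250 kJ/mol.
Combining: -446 + 250 = -196 kJ/mol.

-196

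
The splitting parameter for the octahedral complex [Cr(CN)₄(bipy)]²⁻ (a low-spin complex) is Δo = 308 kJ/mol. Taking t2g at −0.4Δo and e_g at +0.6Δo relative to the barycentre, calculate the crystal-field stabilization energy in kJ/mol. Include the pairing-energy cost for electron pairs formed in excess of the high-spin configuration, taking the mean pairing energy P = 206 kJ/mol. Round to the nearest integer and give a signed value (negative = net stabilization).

-287

Ligand charges: 4×(-1) from CN⁻ and 1×(+0) from bipy sum to -4; with overall charge -2, Cr is +2.
Cr is in group 6, so Cr²⁺ is d⁴ (6 − 2 = 4).
Configuration: t2g^4 e_g^0.
CFSE(orbital) = 4×(-0.4Δo) + 0×(0.6Δo) = -1.6Δo; with Δo = 308 kJ/mol that is -493 kJ/mol.
High-spin d⁴ would be t2g^3 e_g^1 with 0 pairs; low-spin has 1, so 1 excess pair costs +1P = +206 kJ/mol.
Combining: -493 + 206 = -287 kJ/mol.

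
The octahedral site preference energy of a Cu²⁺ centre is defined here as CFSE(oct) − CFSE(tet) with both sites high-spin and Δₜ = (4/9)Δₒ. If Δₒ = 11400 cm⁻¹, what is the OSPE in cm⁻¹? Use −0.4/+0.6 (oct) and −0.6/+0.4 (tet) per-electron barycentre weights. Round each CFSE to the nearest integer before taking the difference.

Cu is in group 11, so Cu²⁺ is d⁹ (11 − 2 = 9).
In an octahedral site d⁹ (HS) is t₂g⁶ eg³, giving CFSE(oct) = -0.6Δₒ = -6840 cm⁻¹.
Tetrahedral: e⁴ t₂⁵, CFSE = 4(−0.6) + 5(+0.4) = -0.4Δₜ = -0.4 × (4/9) × 11400 = -2027 cm⁻¹.
Subtracting, OSPE = -6840 − (-2027) = -4813 cm⁻¹.

-4813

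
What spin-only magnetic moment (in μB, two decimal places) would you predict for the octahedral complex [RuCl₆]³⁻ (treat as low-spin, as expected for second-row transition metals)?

1.73 μB

Each Cl⁻ contributes -1; 6 × (-1) = -6. With overall charge -3, Ru is in the +3 oxidation state.
Ru is in group 8, so Ru³⁺ is d⁵ (8 − 3 = 5).
Configuration: t₂g⁵ eg⁰ → 1 unpaired electron.
μ(spin-only) = √[1(1+2)] = √3 ≈ 1.73 μB.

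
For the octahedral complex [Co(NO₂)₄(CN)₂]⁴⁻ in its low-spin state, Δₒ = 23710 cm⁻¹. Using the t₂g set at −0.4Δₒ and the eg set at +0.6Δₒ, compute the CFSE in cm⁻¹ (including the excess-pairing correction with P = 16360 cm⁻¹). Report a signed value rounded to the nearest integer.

-26318

Ligand charges: 4×(-1) from NO₂⁻ and 2×(-1) from CN⁻ sum to -6; with overall charge -4, Co is +2.
Co is in group 9, so Co²⁺ is d⁷ (9 − 2 = 7).
Configuration: t₂g⁶ eg¹.
CFSE(orbital) = 6×(-0.4Δₒ) + 1×(0.6Δₒ) = -1.8Δₒ; with Δₒ = 23710 cm⁻¹ that is -42678 cm⁻¹.
Pairing penalty: 3 pairs vs 2 in the high-spin reference → 1 extra × P = 16360 cm⁻¹.
Net CFSE = -42678 + 16360 = -26318 cm⁻¹.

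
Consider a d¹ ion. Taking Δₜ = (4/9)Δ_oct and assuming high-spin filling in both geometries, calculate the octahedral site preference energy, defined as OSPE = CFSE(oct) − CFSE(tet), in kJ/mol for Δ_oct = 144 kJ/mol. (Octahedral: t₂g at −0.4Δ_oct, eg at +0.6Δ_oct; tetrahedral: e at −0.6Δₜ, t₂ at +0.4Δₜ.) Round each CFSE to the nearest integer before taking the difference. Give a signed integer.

-20

Octahedral high-spin t2g^1 e_g^0: CFSE = -0.4 × 144 = -58 kJ/mol.
In a tetrahedral site the filling is e^1 t2^0: CFSE(tet) = -0.6Δₜ = -0.6 × (4/9)(144) = -38 kJ/mol.
OSPE = -58 − (-38) = -20 kJ/mol.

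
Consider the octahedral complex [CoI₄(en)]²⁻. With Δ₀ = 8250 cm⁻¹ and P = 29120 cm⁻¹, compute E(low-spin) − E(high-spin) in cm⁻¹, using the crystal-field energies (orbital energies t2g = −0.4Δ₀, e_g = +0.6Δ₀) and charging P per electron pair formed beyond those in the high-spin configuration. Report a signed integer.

20870

Ligand charges: 4×(-1) from I⁻ and 1×(+0) from en sum to -4; with overall charge -2, Co is +2.
Co²⁺: group 9, so d-count = 9 − 2 = 7.
High-spin: t2g^5 e_g^2, CFSE = -0.8Δ₀ = -6600 cm⁻¹.
Low-spin t2g^6 e_g^1 gives -1.8Δ₀ = -14850 cm⁻¹, but forming 1 extra pair costs 1P = 29120 cm⁻¹, so E(LS) = -14850 + 29120 = 14270 cm⁻¹.
E(LS) − E(HS) = 14270 − (-6600) = 20870 cm⁻¹.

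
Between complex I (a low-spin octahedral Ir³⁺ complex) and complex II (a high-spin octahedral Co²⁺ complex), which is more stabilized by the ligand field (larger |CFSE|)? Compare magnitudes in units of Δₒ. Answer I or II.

I: Group 9 minus oxidation state +3 gives a d⁶ configuration for Ir³⁺; t₂g⁶ eg⁰, CFSE = -2.4Δₒ.
II: Co²⁺: group 9, so d-count = 9 − 2 = 7; t₂g⁵ eg², CFSE = -0.8Δₒ.
So I has the larger |CFSE|.

I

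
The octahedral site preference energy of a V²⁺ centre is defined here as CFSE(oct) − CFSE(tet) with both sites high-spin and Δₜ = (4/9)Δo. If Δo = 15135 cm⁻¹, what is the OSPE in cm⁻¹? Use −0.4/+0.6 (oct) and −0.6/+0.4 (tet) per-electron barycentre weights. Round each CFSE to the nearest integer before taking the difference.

V is in group 5, so V²⁺ is d³ (5 − 2 = 3).
In an octahedral site d³ (HS) is t2g^3 e_g^0, giving CFSE(oct) = -1.2Δo = -18162 cm⁻¹.
In a tetrahedral site the filling is e^2 t2^1: CFSE(tet) = -0.8Δₜ = -0.8 × (4/9)(15135) = -5381 cm⁻¹.
OSPE = CFSE(oct) − CFSE(tet) = -18162 − (-5381) = -12781 cm⁻¹.

-12781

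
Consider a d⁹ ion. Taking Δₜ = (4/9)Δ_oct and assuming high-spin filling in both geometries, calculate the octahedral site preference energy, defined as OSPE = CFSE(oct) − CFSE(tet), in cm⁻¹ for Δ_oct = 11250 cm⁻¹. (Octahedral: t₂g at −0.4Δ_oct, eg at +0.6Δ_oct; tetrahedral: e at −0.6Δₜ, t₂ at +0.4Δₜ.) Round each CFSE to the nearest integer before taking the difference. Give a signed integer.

-4750

In an octahedral site d⁹ (HS) is t2g^6 e_g^3, giving CFSE(oct) = -0.6Δ_oct = -6750 cm⁻¹.
In a tetrahedral site the filling is e^4 t2^5: CFSE(tet) = -0.4Δₜ = -0.4 × (4/9)(11250) = -2000 cm⁻¹.
Subtracting, OSPE = -6750 − (-2000) = -4750 cm⁻¹.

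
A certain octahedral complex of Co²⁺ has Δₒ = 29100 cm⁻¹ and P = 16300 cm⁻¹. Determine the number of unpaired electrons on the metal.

1

Group 9 minus oxidation state +2 gives a d⁷ configuration for Co²⁺.
With Δₒ > P the complex is low-spin.
That gives t2g^6 e_g^1.
Unpaired electrons: 1.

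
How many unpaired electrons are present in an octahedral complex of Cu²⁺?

1

Cu sits in group 11; removing 2 electrons leaves Cu²⁺ with 11 − 2 = 9 d electrons.
Configuration: t₂g⁶ eg³, giving 1 unpaired electron.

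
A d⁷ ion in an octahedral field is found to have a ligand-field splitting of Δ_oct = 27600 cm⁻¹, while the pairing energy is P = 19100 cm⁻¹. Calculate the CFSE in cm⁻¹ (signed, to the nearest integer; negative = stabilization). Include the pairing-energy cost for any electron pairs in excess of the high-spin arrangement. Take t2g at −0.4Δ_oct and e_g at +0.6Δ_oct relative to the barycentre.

Since Δ_oct = 27600 cm⁻¹ > P = 19100 cm⁻¹, the complex adopts the low-spin configuration.
Configuration: t2g^6 e_g^1.
Orbital CFSE = -1.8Δ_oct = -1.8 × 27600 = -49680 cm⁻¹.
Excess pairs vs high-spin: 3 − 2 = 1; pairing cost = +19100 cm⁻¹.
Net CFSE = -49680 + 19100 = -30580 cm⁻¹.

-30580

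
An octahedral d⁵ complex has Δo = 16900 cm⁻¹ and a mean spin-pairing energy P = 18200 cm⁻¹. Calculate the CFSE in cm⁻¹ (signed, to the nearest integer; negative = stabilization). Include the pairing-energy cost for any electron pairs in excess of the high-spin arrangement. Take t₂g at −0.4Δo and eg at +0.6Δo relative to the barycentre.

0

Δo < P, so pairing is avoided: the ground state is high-spin.
That gives t₂g³ eg².
Orbital CFSE = 0.0Δo = 0.0 × 16900 = 0 cm⁻¹.
High-spin has no excess pairs, so no pairing correction applies.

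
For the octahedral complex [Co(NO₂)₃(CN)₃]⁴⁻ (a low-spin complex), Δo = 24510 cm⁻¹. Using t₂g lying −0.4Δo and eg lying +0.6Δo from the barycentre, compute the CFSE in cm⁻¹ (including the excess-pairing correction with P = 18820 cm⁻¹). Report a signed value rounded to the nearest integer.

-25298

Ligand charges: 3×(-1) from NO₂⁻ and 3×(-1) from CN⁻ sum to -6; with overall charge -4, Co is +2.
Co sits in group 9; removing 2 electrons leaves Co²⁺ with 9 − 2 = 7 d electrons.
The d⁷ electrons fill as t₂g⁶ eg¹.
Orbital CFSE = 6(-0.4) + 1(0.6) = -1.8Δo = -1.8 × 24510 = -44118 cm⁻¹.
Pairing penalty: 3 pairs vs 2 in the high-spin reference → 1 extra × P = 18820 cm⁻¹.
Combining: -44118 + 18820 = -25298 cm⁻¹.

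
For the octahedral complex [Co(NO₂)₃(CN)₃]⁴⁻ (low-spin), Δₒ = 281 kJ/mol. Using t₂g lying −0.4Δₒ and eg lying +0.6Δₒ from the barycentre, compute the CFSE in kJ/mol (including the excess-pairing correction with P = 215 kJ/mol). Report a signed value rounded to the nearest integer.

Ligand charges: 3×(-1) from NO₂⁻ and 3×(-1) from CN⁻ sum to -6; with overall charge -4, Co is +2.
Co sits in group 9; removing 2 electrons leaves Co²⁺ with 9 − 2 = 7 d electrons.
Electron filling gives t₂g⁶ eg¹.
Orbital CFSE = 6(-0.4) + 1(0.6) = -1.8Δₒ = -1.8 × 281 = -506 kJ/mol.
High-spin d⁷ would be t₂g⁵ eg² with 2 pairs; low-spin has 3, so 1 excess pair costs +1P = +215 kJ/mol.
Combining: -506 + 215 = -291 kJ/mol.

-291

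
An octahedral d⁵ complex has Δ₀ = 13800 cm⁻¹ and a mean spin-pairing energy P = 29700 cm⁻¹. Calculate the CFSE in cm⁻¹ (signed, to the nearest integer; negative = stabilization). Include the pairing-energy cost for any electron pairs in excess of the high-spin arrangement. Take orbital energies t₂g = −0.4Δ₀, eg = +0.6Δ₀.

0

Here Δ₀ < P (13800 < 29700), so the high-spin state is favoured.
That gives t₂g³ eg².
Orbital CFSE = 0.0Δ₀ = 0.0 × 13800 = 0 cm⁻¹.
High-spin has no excess pairs, so no pairing correction applies.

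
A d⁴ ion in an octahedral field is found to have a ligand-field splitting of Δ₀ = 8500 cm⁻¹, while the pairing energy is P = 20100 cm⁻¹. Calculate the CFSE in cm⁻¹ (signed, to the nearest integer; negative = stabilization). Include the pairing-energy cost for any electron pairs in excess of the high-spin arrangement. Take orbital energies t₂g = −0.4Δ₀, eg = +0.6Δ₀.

-5100

With Δ₀ < P the complex is high-spin.
Configuration: t₂g³ eg¹.
Orbital CFSE = -0.6Δ₀ = -0.6 × 8500 = -5100 cm⁻¹.
High-spin has no excess pairs, so no pairing correction applies.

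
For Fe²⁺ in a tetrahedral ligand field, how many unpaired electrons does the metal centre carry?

4

Fe is in group 8, so Fe²⁺ is d⁶ (8 − 2 = 6).
Tetrahedral splitting is small, so the complex is high-spin.
Configuration: e³ t₂³, giving 4 unpaired electrons.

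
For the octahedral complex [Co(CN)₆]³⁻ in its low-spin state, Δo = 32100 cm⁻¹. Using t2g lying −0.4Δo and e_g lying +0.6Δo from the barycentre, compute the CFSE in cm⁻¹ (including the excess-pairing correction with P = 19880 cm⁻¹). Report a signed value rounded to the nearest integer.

-37280

Each CN⁻ contributes -1; 6 × (-1) = -6. With overall charge -3, Co is in the +3 oxidation state.
Group 9 minus oxidation state +3 gives a d⁶ configuration for Co³⁺.
The d⁶ electrons fill as t2g^6 e_g^0.
The orbital stabilization is -2.4Δo = -2.4 × 32100 = -77040 cm⁻¹.
Pairing penalty: 3 pairs vs 1 in the high-spin reference → 2 extra × P = 39760 cm⁻¹.
Net CFSE = -77040 + 39760 = -37280 cm⁻¹.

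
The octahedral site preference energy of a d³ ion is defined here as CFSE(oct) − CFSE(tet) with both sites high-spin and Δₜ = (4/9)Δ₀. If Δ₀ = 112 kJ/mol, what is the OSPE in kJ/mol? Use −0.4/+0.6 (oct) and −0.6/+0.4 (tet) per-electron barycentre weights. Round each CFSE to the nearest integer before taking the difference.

Octahedral high-spin t₂g³ eg⁰: CFSE = -1.2 × 112 = -134 kJ/mol.
Tetrahedral: e² t₂¹, CFSE = 2(−0.6) + 1(+0.4) = -0.8Δₜ = -0.8 × (4/9) × 112 = -40 kJ/mol.
OSPE = -134 − (-40) = -94 kJ/mol.

-94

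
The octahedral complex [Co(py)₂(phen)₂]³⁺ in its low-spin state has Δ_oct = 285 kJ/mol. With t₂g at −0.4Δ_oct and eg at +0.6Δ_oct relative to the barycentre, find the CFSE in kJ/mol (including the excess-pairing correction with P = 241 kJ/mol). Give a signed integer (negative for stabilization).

Ligand charges: 2×(+0) from py and 2×(+0) from phen sum to +0; with overall charge +3, Co is +3.
Co is in group 9, so Co³⁺ is d⁶ (9 − 3 = 6).
The d⁶ electrons fill as t₂g⁶ eg⁰.
CFSE(orbital) = 6×(-0.4Δ_oct) + 0×(0.6Δ_oct) = -2.4Δ_oct; with Δ_oct = 285 kJ/mol that is -684 kJ/mol.
Relative to high-spin t₂g⁴ eg² (1 paired), the low-spin configuration has 2 additional pairs, contributing +2 × 241 = +482 kJ/mol.
Overall CFSE = -684 + 482 = -202 kJ/mol.

-202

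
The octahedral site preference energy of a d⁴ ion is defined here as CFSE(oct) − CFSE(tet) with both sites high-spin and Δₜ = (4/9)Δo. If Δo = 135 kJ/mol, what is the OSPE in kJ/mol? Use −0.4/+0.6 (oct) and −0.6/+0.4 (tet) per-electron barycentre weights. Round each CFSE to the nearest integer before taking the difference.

-57

Octahedral high-spin t2g^3 e_g^1: CFSE = -0.6 × 135 = -81 kJ/mol.
Tetrahedral e^2 t2^2 gives -0.4Δₜ = -0.4 × (4/9) × 135 = -24 kJ/mol.
OSPE = -81 − (-24) = -57 kJ/mol.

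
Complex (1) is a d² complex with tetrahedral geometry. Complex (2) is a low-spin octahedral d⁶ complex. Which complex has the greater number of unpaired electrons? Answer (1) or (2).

(1): Tetrahedral splitting is small, so the complex is high-spin; e^2 t2^0 → 2 unpaired.
(2): t₂g⁶ eg⁰ → 0 unpaired.
So (1) has more unpaired electrons.

(1)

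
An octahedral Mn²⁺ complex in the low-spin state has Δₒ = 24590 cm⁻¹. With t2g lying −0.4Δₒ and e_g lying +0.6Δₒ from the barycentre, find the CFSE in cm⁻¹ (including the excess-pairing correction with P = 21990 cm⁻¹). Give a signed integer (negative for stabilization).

Mn sits in group 7; removing 2 electrons leaves Mn²⁺ with 7 − 2 = 5 d electrons.
Electron filling gives t2g^5 e_g^0.
CFSE(orbital) = 5×(-0.4Δₒ) + 0×(0.6Δₒ) = -2.0Δₒ; with Δₒ = 24590 cm⁻¹ that is -49180 cm⁻¹.
Pairing penalty: 2 pairs vs 0 in the high-spin reference → 2 extra × P = 43980 cm⁻¹.
Net CFSE = -49180 + 43980 = -5200 cm⁻¹.

-5200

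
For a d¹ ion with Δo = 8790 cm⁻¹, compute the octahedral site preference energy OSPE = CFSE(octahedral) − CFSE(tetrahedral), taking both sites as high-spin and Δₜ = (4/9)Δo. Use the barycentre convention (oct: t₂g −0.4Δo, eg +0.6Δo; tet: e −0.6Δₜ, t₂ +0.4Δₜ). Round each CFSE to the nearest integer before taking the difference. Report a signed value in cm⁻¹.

In an octahedral site d¹ (HS) is t₂g¹ eg⁰, giving CFSE(oct) = -0.4Δo = -3516 cm⁻¹.
In a tetrahedral site the filling is e¹ t₂⁰: CFSE(tet) = -0.6Δₜ = -0.6 × (4/9)(8790) = -2344 cm⁻¹.
OSPE = CFSE(oct) − CFSE(tet) = -3516 − (-2344) = -1172 cm⁻¹.

-1172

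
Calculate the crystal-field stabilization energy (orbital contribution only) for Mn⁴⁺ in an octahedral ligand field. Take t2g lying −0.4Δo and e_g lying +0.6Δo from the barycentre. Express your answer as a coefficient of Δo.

Mn is in group 7, so Mn⁴⁺ is d³ (7 − 4 = 3).
Configuration: t2g^3 e_g^0.
CFSE = 3(-0.4Δo) + 0(0.6Δo) = -1.2Δo + 0.0Δo = -1.2Δo.

-1.2 Δo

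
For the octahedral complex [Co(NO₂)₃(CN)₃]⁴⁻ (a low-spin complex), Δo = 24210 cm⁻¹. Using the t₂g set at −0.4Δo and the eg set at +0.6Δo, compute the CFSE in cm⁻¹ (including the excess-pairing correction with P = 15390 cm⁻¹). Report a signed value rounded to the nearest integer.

-28188

Ligand charges: 3×(-1) from NO₂⁻ and 3×(-1) from CN⁻ sum to -6; with overall charge -4, Co is +2.
Group 9 minus oxidation state +2 gives a d⁷ configuration for Co²⁺.
Electron filling gives t₂g⁶ eg¹.
Orbital CFSE = 6(-0.4) + 1(0.6) = -1.8Δo = -1.8 × 24210 = -43578 cm⁻¹.
Relative to high-spin t₂g⁵ eg² (2 paired), the low-spin configuration has 1 additional pair, contributing +1 × 15390 = +15390 cm⁻¹.
Net CFSE = -43578 + 15390 = -28188 cm⁻¹.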